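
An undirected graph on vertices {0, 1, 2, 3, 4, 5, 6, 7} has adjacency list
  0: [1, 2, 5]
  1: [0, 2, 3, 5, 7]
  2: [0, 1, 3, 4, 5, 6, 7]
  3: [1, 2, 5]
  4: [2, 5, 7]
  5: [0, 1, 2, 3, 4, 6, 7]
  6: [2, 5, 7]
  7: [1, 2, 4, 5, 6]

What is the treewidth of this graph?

A width-3 tree decomposition is:
Bags: B1 = {1, 2, 3, 5}  B2 = {1, 2, 5, 7}  B3 = {2, 4, 5, 7}  B4 = {0, 1, 2, 5}  B5 = {2, 5, 6, 7}
Tree: B1–B2, B2–B3, B2–B4, B3–B5
Every bag has size at most 4, so the width is 4 − 1 = 3 and tw(G) ≤ 3. Conversely, {0, 1, 2, 5} is a clique of size 4, and the vertices of any clique must share a bag in every tree decomposition; so some bag has ≥ 4 vertices and tw(G) ≥ 3. Therefore the treewidth is 3.

3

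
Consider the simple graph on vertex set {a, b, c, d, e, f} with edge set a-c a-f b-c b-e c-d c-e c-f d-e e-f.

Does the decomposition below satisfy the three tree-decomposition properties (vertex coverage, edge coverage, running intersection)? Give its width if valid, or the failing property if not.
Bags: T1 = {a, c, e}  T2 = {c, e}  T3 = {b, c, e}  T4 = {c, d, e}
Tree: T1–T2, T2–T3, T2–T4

A tree decomposition must satisfy three properties: every vertex lies in some bag; for every edge, both endpoints lie together in some bag; and for every vertex, the bags containing it form a connected subtree. Here vertex f appears in no bag, so the decomposition is invalid.

No — vertex f appears in no bag.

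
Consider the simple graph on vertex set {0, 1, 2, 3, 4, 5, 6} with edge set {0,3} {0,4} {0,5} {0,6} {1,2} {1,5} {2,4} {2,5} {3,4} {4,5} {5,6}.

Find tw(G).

2

A width-2 tree decomposition is:
Bags: B1 = {0, 4, 5}  B2 = {2, 4, 5}  B3 = {1, 2, 5}  B4 = {0, 3, 4}  B5 = {0, 5, 6}
Tree: B1–B2, B2–B3, B1–B4, B1–B5
Every bag has size at most 3, so the width is 3 − 1 = 2 and tw(G) ≤ 2. For the lower bound, the 3 vertices {0, 3, 4} are pairwise adjacent, and any tree decomposition puts a clique entirely inside one bag — forcing width ≥ 2. The upper and lower bounds meet at 2, so that is the treewidth.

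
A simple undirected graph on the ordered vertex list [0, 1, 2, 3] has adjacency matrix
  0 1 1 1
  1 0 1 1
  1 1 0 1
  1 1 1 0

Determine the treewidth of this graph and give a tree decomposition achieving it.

With just one bag of size 4, the width is 4 − 1 = 3, so tw(G) ≤ 3. Conversely, {0, 1, 2, 3} is a clique of size 4, and the vertices of any clique must share a bag in every tree decomposition; so some bag has ≥ 4 vertices and tw(G) ≥ 3. Therefore the treewidth is 3.

Treewidth 3.
One optimal decomposition is:
Bags: B1 = {0, 1, 2, 3}
Tree: (single bag)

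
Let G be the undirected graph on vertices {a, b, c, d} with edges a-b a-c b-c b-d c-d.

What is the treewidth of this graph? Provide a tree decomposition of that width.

Every bag has size at most 3, so the width is 3 − 1 = 2 and tw(G) ≤ 2. On the other hand G contains the 3-clique {b, c, d}. A clique must lie in a single bag of any decomposition, so no decomposition can have width below 2. Therefore the treewidth is 2.

Treewidth 2.
One optimal decomposition is:
Bags: B1 = {a, b, c}  B2 = {b, c, d}
Tree: B1–B2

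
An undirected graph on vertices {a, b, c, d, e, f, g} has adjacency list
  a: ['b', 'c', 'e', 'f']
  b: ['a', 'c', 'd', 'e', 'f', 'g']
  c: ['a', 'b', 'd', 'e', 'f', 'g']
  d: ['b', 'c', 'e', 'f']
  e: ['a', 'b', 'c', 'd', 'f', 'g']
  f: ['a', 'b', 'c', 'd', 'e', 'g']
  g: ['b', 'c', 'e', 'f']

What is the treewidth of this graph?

4

A width-4 tree decomposition is:
Bags: B1 = {a, b, c, e, f}  B2 = {b, c, d, e, f}  B3 = {b, c, e, f, g}
Tree: B1–B2, B1–B3
Every bag has size at most 5, so the width is 5 − 1 = 4 and tw(G) ≤ 4. On the other hand G contains the 5-clique {b, c, d, e, f}. A clique must lie in a single bag of any decomposition, so no decomposition can have width below 4. Therefore the treewidth is 4.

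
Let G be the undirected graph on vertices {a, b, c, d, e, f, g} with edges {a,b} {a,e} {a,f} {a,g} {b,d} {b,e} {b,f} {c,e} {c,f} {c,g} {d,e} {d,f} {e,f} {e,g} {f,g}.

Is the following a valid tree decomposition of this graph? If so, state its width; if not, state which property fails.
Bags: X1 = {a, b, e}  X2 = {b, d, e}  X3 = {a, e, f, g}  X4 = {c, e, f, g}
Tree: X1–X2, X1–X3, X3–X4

A tree decomposition must satisfy three properties: every vertex lies in some bag; for every edge, both endpoints lie together in some bag; and for every vertex, the bags containing it form a connected subtree. Here edge (f,b) lies in no bag, so the decomposition is invalid.

No — edge (f,b) lies in no bag.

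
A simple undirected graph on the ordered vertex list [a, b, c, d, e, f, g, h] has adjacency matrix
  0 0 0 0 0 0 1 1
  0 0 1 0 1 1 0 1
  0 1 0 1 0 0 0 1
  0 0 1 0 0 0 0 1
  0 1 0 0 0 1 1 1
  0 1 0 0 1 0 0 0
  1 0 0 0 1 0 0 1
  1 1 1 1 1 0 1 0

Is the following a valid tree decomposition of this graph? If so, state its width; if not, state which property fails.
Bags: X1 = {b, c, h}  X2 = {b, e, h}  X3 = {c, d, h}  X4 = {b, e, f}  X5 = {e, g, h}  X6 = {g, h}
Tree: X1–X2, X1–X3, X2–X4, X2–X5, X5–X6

A tree decomposition must satisfy three properties: every vertex lies in some bag; for every edge, both endpoints lie together in some bag; and for every vertex, the bags containing it form a connected subtree. Here vertex a appears in no bag, so the decomposition is invalid.

No — vertex a appears in no bag.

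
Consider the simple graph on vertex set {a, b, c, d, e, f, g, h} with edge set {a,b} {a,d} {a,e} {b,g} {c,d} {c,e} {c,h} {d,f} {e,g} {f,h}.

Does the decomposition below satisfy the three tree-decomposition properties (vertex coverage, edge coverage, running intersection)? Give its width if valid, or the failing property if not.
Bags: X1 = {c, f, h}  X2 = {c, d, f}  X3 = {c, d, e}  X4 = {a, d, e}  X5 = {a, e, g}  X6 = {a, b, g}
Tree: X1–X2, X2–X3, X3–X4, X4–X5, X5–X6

Vertex coverage: the bags together contain {a, b, c, d, e, f, g, h}, the full vertex set. Edge coverage: each edge of G has both endpoints in at least one bag. Running intersection: for every vertex, the bags containing it form a connected subtree. All three properties hold, so this is a valid tree decomposition of width max|bag| − 1 = 2, and hence tw(G) ≤ 2.

Yes; width 2.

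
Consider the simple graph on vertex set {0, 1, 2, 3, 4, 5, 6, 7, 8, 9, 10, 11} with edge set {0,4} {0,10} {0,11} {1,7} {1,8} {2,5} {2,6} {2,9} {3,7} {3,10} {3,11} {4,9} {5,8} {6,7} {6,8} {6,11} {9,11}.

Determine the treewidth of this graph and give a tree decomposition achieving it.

Each bag holds 4 vertices, so the decomposition has width 3, which upper-bounds the treewidth. For the lower bound: the 4 vertex sets {0,4,10}, {3}, {11}, {2,6,7,9} are disjoint, each induces a connected subgraph, and every pair is joined by at least one edge of G. Contracting each set to a single vertex therefore yields K_{4} as a minor, and since treewidth is minor-monotone, tw(G) ≥ tw(K_{4}) = 3. Combining the bounds, tw(G) = 3.

Treewidth 3.
Bags: B1 = {0, 3, 4, 10}  B2 = {0, 3, 4, 11}  B3 = {3, 4, 9, 11}  B4 = {3, 7, 9, 11}  B5 = {6, 7, 9, 11}  B6 = {2, 6, 7, 9}  B7 = {1, 2, 6, 7}  B8 = {1, 2, 6, 8}  B9 = {1, 2, 5, 8}
Tree: B1–B2, B2–B3, B3–B4, B4–B5, B5–B6, B6–B7, B7–B8, B8–B9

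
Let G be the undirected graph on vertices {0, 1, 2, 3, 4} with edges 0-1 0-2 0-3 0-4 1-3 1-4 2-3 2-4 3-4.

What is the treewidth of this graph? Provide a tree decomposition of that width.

Treewidth 3.
Bags: B1 = {0, 2, 3, 4}  B2 = {0, 1, 3, 4}
Tree: B1–B2

The largest bag has 4 vertices, giving width 3; this decomposition certifies tw(G) ≤ 3. On the other hand G contains the 4-clique {0, 1, 3, 4}. A clique must lie in a single bag of any decomposition, so no decomposition can have width below 3. The upper and lower bounds meet at 3, so that is the treewidth.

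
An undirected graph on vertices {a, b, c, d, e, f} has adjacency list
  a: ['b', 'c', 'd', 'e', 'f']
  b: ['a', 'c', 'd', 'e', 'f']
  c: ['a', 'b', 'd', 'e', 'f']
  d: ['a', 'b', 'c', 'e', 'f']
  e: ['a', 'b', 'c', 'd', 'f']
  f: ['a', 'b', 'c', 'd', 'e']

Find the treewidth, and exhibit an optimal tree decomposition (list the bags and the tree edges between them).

With just one bag of size 6, the width is 6 − 1 = 5, so tw(G) ≤ 5. On the other hand G contains the 6-clique {a, b, c, d, e, f}. A clique must lie in a single bag of any decomposition, so no decomposition can have width below 5. Therefore the treewidth is 5.

Treewidth 5.
One such decomposition:
Bags: B1 = {a, b, c, d, e, f}
Tree: (single bag)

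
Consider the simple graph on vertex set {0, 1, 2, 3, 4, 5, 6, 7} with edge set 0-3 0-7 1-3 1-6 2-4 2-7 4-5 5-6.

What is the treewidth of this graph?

2

A width-2 tree decomposition is:
Bags: B1 = {2, 4, 5}  B2 = {2, 5, 6}  B3 = {1, 2, 6}  B4 = {1, 2, 3}  B5 = {0, 2, 3}  B6 = {0, 2, 7}
Tree: B1–B2, B2–B3, B3–B4, B4–B5, B5–B6
Every bag has size at most 3, so the width is 3 − 1 = 2 and tw(G) ≤ 2. The edges 2–4–5–6–1–3–0–7–2 form a cycle, so G is not a tree and its treewidth is at least 2. Hence tw(G) = 2 exactly.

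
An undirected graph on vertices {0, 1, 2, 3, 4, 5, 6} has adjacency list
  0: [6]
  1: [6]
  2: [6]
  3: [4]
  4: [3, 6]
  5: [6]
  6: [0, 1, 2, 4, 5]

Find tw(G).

1

A width-1 tree decomposition is:
Bags: B1 = {1, 6}  B2 = {2, 6}  B3 = {5, 6}  B4 = {0, 6}  B5 = {4, 6}  B6 = {3, 4}
Tree: B1–B2, B2–B3, B1–B4, B1–B5, B5–B6
Each bag holds 2 vertices, so the decomposition has width 1, which upper-bounds the treewidth. G has an edge, so its treewidth is at least 1. Combining the bounds, tw(G) = 1.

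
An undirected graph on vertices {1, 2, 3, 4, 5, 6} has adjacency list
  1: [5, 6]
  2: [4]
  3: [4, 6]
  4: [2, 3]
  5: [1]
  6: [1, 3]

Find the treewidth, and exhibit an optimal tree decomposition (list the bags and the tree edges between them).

Each bag holds 2 vertices, so the decomposition has width 1, which upper-bounds the treewidth. G has an edge, so its treewidth is at least 1. Therefore the treewidth is 1.

Treewidth 1.
One optimal decomposition is:
Bags: B1 = {1, 5}  B2 = {1, 6}  B3 = {3, 6}  B4 = {3, 4}  B5 = {2, 4}
Tree: B1–B2, B2–B3, B3–B4, B4–B5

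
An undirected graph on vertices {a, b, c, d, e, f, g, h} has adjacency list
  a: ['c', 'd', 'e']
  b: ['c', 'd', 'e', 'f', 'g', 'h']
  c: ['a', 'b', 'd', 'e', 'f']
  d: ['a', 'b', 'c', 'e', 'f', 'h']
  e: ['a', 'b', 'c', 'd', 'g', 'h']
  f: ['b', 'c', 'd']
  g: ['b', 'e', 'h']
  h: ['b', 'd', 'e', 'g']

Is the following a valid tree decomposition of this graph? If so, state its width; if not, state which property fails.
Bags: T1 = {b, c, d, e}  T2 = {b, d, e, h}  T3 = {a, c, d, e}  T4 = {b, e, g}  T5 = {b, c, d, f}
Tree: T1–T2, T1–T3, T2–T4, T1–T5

No — edge (h,g) lies in no bag.

A tree decomposition must satisfy three properties: every vertex lies in some bag; for every edge, both endpoints lie together in some bag; and for every vertex, the bags containing it form a connected subtree. Here edge (h,g) lies in no bag, so the decomposition is invalid.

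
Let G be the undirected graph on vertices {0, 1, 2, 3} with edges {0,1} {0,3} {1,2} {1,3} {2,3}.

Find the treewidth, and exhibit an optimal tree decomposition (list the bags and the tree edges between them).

Treewidth 2.
Bags: B1 = {1, 2, 3}  B2 = {0, 1, 3}
Tree: B1–B2

The largest bag has 3 vertices, giving width 2; this decomposition certifies tw(G) ≤ 2. On the other hand G contains the 3-clique {0, 1, 3}. A clique must lie in a single bag of any decomposition, so no decomposition can have width below 2. The upper and lower bounds meet at 2, so that is the treewidth.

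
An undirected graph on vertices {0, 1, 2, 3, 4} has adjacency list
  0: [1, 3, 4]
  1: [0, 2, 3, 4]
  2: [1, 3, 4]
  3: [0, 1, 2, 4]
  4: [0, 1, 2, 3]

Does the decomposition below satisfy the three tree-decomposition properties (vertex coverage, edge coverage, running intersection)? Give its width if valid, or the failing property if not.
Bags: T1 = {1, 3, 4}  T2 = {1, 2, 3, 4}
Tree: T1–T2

A tree decomposition must satisfy three properties: every vertex lies in some bag; for every edge, both endpoints lie together in some bag; and for every vertex, the bags containing it form a connected subtree. Here vertex 0 appears in no bag, so the decomposition is invalid.

No — vertex 0 appears in no bag.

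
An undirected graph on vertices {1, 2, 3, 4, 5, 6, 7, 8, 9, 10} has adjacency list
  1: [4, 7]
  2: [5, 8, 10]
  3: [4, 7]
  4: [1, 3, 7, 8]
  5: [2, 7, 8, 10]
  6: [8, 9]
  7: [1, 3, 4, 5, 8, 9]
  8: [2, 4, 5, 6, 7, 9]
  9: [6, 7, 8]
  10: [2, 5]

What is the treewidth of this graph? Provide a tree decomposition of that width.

Treewidth 2.
One optimal decomposition is:
Bags: B1 = {4, 7, 8}  B2 = {1, 4, 7}  B3 = {3, 4, 7}  B4 = {7, 8, 9}  B5 = {5, 7, 8}  B6 = {6, 8, 9}  B7 = {2, 5, 8}  B8 = {2, 5, 10}
Tree: B1–B2, B1–B3, B1–B4, B4–B5, B4–B6, B5–B7, B7–B8

Each bag holds 3 vertices, so the decomposition has width 2, which upper-bounds the treewidth. On the other hand G contains the 3-clique {2, 5, 8}. A clique must lie in a single bag of any decomposition, so no decomposition can have width below 2. Hence tw(G) = 2 exactly.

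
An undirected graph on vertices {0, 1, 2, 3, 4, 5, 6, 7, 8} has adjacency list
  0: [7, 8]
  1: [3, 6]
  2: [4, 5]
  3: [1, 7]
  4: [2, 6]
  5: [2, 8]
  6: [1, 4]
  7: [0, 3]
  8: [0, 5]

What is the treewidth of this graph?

2

A width-2 tree decomposition is:
Bags: B1 = {0, 3, 7}  B2 = {0, 1, 3}  B3 = {0, 1, 6}  B4 = {0, 4, 6}  B5 = {0, 2, 4}  B6 = {0, 2, 5}  B7 = {0, 5, 8}
Tree: B1–B2, B2–B3, B3–B4, B4–B5, B5–B6, B6–B7
Every bag has size at most 3, so the width is 3 − 1 = 2 and tw(G) ≤ 2. For the lower bound, G contains the cycle 0–7–3–1–6–4–2–5–8–0, so G is not a forest; only forests have treewidth ≤ 1, hence tw(G) ≥ 2. The upper and lower bounds meet at 2, so that is the treewidth.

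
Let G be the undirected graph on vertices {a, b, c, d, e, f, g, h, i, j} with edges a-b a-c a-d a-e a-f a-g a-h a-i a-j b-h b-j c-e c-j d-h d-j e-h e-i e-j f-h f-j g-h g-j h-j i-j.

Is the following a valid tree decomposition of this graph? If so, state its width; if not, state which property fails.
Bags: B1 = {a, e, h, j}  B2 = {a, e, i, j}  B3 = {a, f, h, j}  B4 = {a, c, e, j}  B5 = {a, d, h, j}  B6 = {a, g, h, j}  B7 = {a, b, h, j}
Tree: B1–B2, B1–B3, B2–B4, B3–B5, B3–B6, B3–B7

Yes; width 3.

Every vertex of G appears in some bag (union = {a, b, c, d, e, f, g, h, i, j}); every edge is covered by a bag; and for each vertex v the set of bags containing v is connected in the bag tree. The decomposition is therefore valid. The largest bag has 4 vertices, so the width is 3.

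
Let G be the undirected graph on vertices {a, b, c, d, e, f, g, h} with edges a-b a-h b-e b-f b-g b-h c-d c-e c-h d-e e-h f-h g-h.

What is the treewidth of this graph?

2

A width-2 tree decomposition is:
Bags: B1 = {b, e, h}  B2 = {a, b, h}  B3 = {c, e, h}  B4 = {b, g, h}  B5 = {b, f, h}  B6 = {c, d, e}
Tree: B1–B2, B1–B3, B1–B4, B1–B5, B3–B6
Every bag has size at most 3, so the width is 3 − 1 = 2 and tw(G) ≤ 2. Conversely, {c, d, e} is a clique of size 3, and the vertices of any clique must share a bag in every tree decomposition; so some bag has ≥ 3 vertices and tw(G) ≥ 2. Therefore the treewidth is 2.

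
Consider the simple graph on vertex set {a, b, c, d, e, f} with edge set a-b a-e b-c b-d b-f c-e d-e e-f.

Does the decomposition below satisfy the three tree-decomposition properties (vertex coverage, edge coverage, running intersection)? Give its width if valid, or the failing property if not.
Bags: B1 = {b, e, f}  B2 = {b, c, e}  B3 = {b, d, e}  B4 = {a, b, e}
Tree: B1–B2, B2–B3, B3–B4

Yes; width 2.

Every vertex of G appears in some bag (union = {a, b, c, d, e, f}); every edge is covered by a bag; and for each vertex v the set of bags containing v is connected in the bag tree. The decomposition is therefore valid. The largest bag has 3 vertices, so the width is 2.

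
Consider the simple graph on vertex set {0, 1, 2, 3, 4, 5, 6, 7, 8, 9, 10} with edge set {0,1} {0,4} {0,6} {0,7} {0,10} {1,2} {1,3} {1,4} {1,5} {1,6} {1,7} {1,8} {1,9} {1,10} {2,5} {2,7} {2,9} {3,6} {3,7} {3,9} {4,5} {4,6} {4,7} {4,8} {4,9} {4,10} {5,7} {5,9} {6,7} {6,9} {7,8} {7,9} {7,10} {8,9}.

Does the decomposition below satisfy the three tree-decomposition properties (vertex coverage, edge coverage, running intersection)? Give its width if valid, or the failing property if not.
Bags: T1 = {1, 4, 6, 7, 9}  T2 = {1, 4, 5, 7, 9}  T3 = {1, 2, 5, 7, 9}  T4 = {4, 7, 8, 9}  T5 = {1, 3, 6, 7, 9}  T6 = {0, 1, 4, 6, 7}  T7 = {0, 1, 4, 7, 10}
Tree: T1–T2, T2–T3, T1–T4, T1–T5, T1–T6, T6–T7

A tree decomposition must satisfy three properties: every vertex lies in some bag; for every edge, both endpoints lie together in some bag; and for every vertex, the bags containing it form a connected subtree. Here edge (1,8) lies in no bag, so the decomposition is invalid.

No — edge (1,8) lies in no bag.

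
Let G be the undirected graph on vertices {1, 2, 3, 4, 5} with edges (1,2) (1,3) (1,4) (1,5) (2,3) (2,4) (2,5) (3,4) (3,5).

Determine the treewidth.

3

A width-3 tree decomposition is:
Bags: B1 = {1, 2, 3, 5}  B2 = {1, 2, 3, 4}
Tree: B1–B2
Every bag has size at most 4, so the width is 4 − 1 = 3 and tw(G) ≤ 3. For the lower bound, the 4 vertices {1, 2, 3, 4} are pairwise adjacent, and any tree decomposition puts a clique entirely inside one bag — forcing width ≥ 3. Combining the bounds, tw(G) = 3.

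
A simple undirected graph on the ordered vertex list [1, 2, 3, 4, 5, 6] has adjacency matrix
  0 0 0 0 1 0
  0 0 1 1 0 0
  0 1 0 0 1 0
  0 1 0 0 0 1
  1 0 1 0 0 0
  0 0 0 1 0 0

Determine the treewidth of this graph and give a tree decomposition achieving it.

Treewidth 1.
Bags: B1 = {1, 5}  B2 = {3, 5}  B3 = {2, 3}  B4 = {2, 4}  B5 = {4, 6}
Tree: B1–B2, B2–B3, B3–B4, B4–B5

Every bag has size at most 2, so the width is 2 − 1 = 1 and tw(G) ≤ 1. G has an edge, so its treewidth is at least 1. Therefore the treewidth is 1.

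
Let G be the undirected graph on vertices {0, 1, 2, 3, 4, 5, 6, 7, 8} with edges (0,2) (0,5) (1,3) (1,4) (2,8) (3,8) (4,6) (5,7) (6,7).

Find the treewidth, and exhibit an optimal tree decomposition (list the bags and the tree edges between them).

Every bag has size at most 3, so the width is 3 − 1 = 2 and tw(G) ≤ 2. Since 3–8–2–0–5–7–6–4–1–3 is a cycle in G, G is not acyclic. Forests are exactly the graphs of treewidth ≤ 1, so tw(G) ≥ 2. Therefore the treewidth is 2.

Treewidth 2.
Bags: B1 = {2, 3, 8}  B2 = {0, 2, 3}  B3 = {0, 3, 5}  B4 = {3, 5, 7}  B5 = {3, 6, 7}  B6 = {3, 4, 6}  B7 = {1, 3, 4}
Tree: B1–B2, B2–B3, B3–B4, B4–B5, B5–B6, B6–B7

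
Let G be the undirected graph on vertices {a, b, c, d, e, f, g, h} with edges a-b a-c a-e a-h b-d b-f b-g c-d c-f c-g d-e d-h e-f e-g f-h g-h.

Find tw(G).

4

A width-4 tree decomposition is:
Bags: B1 = {a, c, d, f, g}  B2 = {a, d, e, f, g}  B3 = {a, d, f, g, h}  B4 = {a, b, d, f, g}
Tree: B1–B2, B2–B3, B3–B4
Every bag has size at most 5, so the width is 5 − 1 = 4 and tw(G) ≤ 4. For the lower bound: the 5 vertex sets {c,g}, {d,e}, {f,h}, {a}, {b} are disjoint, each induces a connected subgraph, and every pair is joined by at least one edge of G. Contracting each set to a single vertex therefore yields K_{5} as a minor, and since treewidth is minor-monotone, tw(G) ≥ tw(K_{5}) = 4. The upper and lower bounds meet at 4, so that is the treewidth.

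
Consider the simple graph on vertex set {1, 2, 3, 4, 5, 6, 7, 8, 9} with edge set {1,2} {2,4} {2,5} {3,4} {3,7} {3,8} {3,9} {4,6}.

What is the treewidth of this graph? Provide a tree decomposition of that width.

Treewidth 1.
Bags: B1 = {2, 4}  B2 = {3, 4}  B3 = {3, 7}  B4 = {3, 9}  B5 = {3, 8}  B6 = {2, 5}  B7 = {4, 6}  B8 = {1, 2}
Tree: B1–B2, B2–B3, B2–B4, B4–B5, B1–B6, B1–B7, B6–B8

The largest bag has 2 vertices, giving width 1; this decomposition certifies tw(G) ≤ 1. Since G has at least one edge (e.g. 2–4), it is not an edgeless graph, so tw(G) ≥ 1. Combining the bounds, tw(G) = 1.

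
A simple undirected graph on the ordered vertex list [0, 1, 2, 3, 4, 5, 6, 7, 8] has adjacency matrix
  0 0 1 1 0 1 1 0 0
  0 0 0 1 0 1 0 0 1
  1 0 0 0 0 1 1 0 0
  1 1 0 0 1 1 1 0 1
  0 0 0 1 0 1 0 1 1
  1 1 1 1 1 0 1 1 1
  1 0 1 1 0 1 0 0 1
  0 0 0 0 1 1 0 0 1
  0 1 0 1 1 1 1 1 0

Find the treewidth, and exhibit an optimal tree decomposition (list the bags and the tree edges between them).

Treewidth 3.
One such decomposition:
Bags: B1 = {3, 5, 6, 8}  B2 = {0, 3, 5, 6}  B3 = {1, 3, 5, 8}  B4 = {3, 4, 5, 8}  B5 = {4, 5, 7, 8}  B6 = {0, 2, 5, 6}
Tree: B1–B2, B1–B3, B1–B4, B4–B5, B2–B6

Each bag holds 4 vertices, so the decomposition has width 3, which upper-bounds the treewidth. Conversely, {0, 2, 5, 6} is a clique of size 4, and the vertices of any clique must share a bag in every tree decomposition; so some bag has ≥ 4 vertices and tw(G) ≥ 3. Hence tw(G) = 3 exactly.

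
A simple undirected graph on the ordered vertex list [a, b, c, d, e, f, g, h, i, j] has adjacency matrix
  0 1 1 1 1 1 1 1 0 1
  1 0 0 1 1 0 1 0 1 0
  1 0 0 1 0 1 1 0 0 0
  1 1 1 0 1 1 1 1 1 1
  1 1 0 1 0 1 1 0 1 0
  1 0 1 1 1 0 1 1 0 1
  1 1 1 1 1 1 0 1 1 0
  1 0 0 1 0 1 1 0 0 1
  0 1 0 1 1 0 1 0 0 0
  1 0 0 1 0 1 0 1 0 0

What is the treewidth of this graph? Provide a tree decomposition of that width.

Treewidth 4.
One such decomposition:
Bags: B1 = {a, b, d, e, g}  B2 = {a, d, e, f, g}  B3 = {a, d, f, g, h}  B4 = {a, c, d, f, g}  B5 = {a, d, f, h, j}  B6 = {b, d, e, g, i}
Tree: B1–B2, B2–B3, B3–B4, B3–B5, B1–B6

Every bag has size at most 5, so the width is 5 − 1 = 4 and tw(G) ≤ 4. On the other hand G contains the 5-clique {a, d, e, f, g}. A clique must lie in a single bag of any decomposition, so no decomposition can have width below 4. Therefore the treewidth is 4.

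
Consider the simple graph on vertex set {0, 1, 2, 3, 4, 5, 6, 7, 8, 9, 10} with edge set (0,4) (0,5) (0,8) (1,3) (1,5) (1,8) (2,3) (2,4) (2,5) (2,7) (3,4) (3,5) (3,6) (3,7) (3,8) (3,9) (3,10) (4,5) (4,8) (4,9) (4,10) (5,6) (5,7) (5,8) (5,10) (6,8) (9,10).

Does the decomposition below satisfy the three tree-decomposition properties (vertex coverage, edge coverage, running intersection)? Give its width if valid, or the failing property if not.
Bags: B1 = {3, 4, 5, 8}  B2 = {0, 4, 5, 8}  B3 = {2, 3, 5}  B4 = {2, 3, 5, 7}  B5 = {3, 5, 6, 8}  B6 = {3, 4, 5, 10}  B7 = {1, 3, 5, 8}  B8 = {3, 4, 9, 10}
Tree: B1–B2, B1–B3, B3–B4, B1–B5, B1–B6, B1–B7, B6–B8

A tree decomposition must satisfy three properties: every vertex lies in some bag; for every edge, both endpoints lie together in some bag; and for every vertex, the bags containing it form a connected subtree. Here edge (4,2) lies in no bag, so the decomposition is invalid.

No — edge (4,2) lies in no bag.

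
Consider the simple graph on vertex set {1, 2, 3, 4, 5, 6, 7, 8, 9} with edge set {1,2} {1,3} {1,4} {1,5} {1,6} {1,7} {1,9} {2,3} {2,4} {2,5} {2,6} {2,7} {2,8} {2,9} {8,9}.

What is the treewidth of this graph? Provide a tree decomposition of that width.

Treewidth 2.
One optimal decomposition is:
Bags: B1 = {1, 2, 9}  B2 = {1, 2, 3}  B3 = {2, 8, 9}  B4 = {1, 2, 5}  B5 = {1, 2, 6}  B6 = {1, 2, 7}  B7 = {1, 2, 4}
Tree: B1–B2, B1–B3, B1–B4, B2–B5, B5–B6, B4–B7

Each bag holds 3 vertices, so the decomposition has width 2, which upper-bounds the treewidth. On the other hand G contains the 3-clique {2, 8, 9}. A clique must lie in a single bag of any decomposition, so no decomposition can have width below 2. The upper and lower bounds meet at 2, so that is the treewidth.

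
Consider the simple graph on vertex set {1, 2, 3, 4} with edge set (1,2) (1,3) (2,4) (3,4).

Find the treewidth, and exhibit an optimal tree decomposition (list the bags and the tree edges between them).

Every bag has size at most 3, so the width is 3 − 1 = 2 and tw(G) ≤ 2. For the lower bound, G contains the cycle 3–1–2–4–3, so G is not a forest; only forests have treewidth ≤ 1, hence tw(G) ≥ 2. The upper and lower bounds meet at 2, so that is the treewidth.

Treewidth 2.
Bags: B1 = {1, 2, 3}  B2 = {2, 3, 4}
Tree: B1–B2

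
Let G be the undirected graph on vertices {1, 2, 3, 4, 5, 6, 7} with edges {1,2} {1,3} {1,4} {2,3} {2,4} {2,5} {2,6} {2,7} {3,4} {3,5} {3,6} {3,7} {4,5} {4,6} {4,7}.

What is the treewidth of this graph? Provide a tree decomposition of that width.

Treewidth 3.
Bags: B1 = {1, 2, 3, 4}  B2 = {2, 3, 4, 6}  B3 = {2, 3, 4, 5}  B4 = {2, 3, 4, 7}
Tree: B1–B2, B1–B3, B3–B4

The largest bag has 4 vertices, giving width 3; this decomposition certifies tw(G) ≤ 3. On the other hand G contains the 4-clique {1, 2, 3, 4}. A clique must lie in a single bag of any decomposition, so no decomposition can have width below 3. Hence tw(G) = 3 exactly.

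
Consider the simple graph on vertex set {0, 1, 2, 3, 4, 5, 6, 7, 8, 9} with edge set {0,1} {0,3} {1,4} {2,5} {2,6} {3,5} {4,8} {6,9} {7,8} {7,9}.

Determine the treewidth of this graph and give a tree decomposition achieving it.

Treewidth 2.
One optimal decomposition is:
Bags: B1 = {0, 1, 4}  B2 = {0, 4, 8}  B3 = {0, 7, 8}  B4 = {0, 7, 9}  B5 = {0, 6, 9}  B6 = {0, 2, 6}  B7 = {0, 2, 5}  B8 = {0, 3, 5}
Tree: B1–B2, B2–B3, B3–B4, B4–B5, B5–B6, B6–B7, B7–B8

Every bag has size at most 3, so the width is 3 − 1 = 2 and tw(G) ≤ 2. Since 0–1–4–8–7–9–6–2–5–3–0 is a cycle in G, G is not acyclic. Forests are exactly the graphs of treewidth ≤ 1, so tw(G) ≥ 2. The upper and lower bounds meet at 2, so that is the treewidth.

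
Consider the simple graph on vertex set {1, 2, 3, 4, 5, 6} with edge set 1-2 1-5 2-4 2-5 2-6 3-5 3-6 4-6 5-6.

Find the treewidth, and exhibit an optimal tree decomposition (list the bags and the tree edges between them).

Each bag holds 3 vertices, so the decomposition has width 2, which upper-bounds the treewidth. For the lower bound, the 3 vertices {2, 4, 6} are pairwise adjacent, and any tree decomposition puts a clique entirely inside one bag — forcing width ≥ 2. Combining the bounds, tw(G) = 2.

Treewidth 2.
Bags: B1 = {1, 2, 5}  B2 = {2, 5, 6}  B3 = {2, 4, 6}  B4 = {3, 5, 6}
Tree: B1–B2, B2–B3, B2–B4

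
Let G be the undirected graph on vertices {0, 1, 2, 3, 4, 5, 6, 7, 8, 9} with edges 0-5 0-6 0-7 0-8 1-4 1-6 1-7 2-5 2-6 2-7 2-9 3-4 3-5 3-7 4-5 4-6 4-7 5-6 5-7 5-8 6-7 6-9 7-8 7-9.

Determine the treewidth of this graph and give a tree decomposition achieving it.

Treewidth 3.
One such decomposition:
Bags: B1 = {4, 5, 6, 7}  B2 = {0, 5, 6, 7}  B3 = {1, 4, 6, 7}  B4 = {2, 5, 6, 7}  B5 = {0, 5, 7, 8}  B6 = {3, 4, 5, 7}  B7 = {2, 6, 7, 9}
Tree: B1–B2, B1–B3, B2–B4, B2–B5, B1–B6, B4–B7

Each bag holds 4 vertices, so the decomposition has width 3, which upper-bounds the treewidth. On the other hand G contains the 4-clique {1, 4, 6, 7}. A clique must lie in a single bag of any decomposition, so no decomposition can have width below 3. Therefore the treewidth is 3.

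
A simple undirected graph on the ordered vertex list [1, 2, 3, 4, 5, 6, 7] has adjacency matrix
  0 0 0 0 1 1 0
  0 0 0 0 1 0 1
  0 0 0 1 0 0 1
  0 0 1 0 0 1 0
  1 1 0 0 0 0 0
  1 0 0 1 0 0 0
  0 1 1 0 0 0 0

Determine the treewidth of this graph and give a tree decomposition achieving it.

Every bag has size at most 3, so the width is 3 − 1 = 2 and tw(G) ≤ 2. For the lower bound, G contains the cycle 7–2–5–1–6–4–3–7, so G is not a forest; only forests have treewidth ≤ 1, hence tw(G) ≥ 2. Hence tw(G) = 2 exactly.

Treewidth 2.
Bags: B1 = {2, 5, 7}  B2 = {1, 5, 7}  B3 = {1, 6, 7}  B4 = {4, 6, 7}  B5 = {3, 4, 7}
Tree: B1–B2, B2–B3, B3–B4, B4–B5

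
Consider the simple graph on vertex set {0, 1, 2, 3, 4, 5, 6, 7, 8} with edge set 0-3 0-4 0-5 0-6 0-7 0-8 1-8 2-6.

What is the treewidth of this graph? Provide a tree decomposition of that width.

Treewidth 1.
Bags: B1 = {0, 5}  B2 = {0, 4}  B3 = {0, 7}  B4 = {0, 6}  B5 = {2, 6}  B6 = {0, 8}  B7 = {1, 8}  B8 = {0, 3}
Tree: B1–B2, B1–B3, B1–B4, B4–B5, B3–B6, B6–B7, B1–B8

Every bag has size at most 2, so the width is 2 − 1 = 1 and tw(G) ≤ 1. G has an edge, so its treewidth is at least 1. The upper and lower bounds meet at 1, so that is the treewidth.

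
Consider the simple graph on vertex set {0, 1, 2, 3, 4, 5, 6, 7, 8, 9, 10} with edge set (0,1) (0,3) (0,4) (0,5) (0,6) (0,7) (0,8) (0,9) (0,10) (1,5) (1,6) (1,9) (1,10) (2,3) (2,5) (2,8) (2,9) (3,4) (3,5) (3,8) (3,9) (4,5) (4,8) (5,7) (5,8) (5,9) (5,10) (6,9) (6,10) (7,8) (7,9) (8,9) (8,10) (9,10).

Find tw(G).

A width-4 tree decomposition is:
Bags: B1 = {0, 5, 8, 9, 10}  B2 = {0, 3, 5, 8, 9}  B3 = {0, 1, 5, 9, 10}  B4 = {0, 1, 6, 9, 10}  B5 = {0, 5, 7, 8, 9}  B6 = {0, 3, 4, 5, 8}  B7 = {2, 3, 5, 8, 9}
Tree: B1–B2, B1–B3, B3–B4, B2–B5, B2–B6, B2–B7
Each bag holds 5 vertices, so the decomposition has width 4, which upper-bounds the treewidth. On the other hand G contains the 5-clique {0, 5, 8, 9, 10}. A clique must lie in a single bag of any decomposition, so no decomposition can have width below 4. The upper and lower bounds meet at 4, so that is the treewidth.

4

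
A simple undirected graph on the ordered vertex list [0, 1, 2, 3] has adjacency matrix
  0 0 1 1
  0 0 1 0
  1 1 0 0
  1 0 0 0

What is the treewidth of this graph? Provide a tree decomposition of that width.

Treewidth 1.
One such decomposition:
Bags: B1 = {1, 2}  B2 = {0, 2}  B3 = {0, 3}
Tree: B1–B2, B2–B3

The largest bag has 2 vertices, giving width 1; this decomposition certifies tw(G) ≤ 1. G has an edge, so its treewidth is at least 1. Combining the bounds, tw(G) = 1.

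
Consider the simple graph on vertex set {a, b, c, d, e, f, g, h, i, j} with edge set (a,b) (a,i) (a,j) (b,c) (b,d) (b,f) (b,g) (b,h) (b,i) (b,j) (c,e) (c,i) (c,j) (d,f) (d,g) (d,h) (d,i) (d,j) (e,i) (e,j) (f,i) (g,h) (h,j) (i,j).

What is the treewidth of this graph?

A width-3 tree decomposition is:
Bags: B1 = {b, d, h, j}  B2 = {b, d, i, j}  B3 = {b, d, g, h}  B4 = {a, b, i, j}  B5 = {b, c, i, j}  B6 = {c, e, i, j}  B7 = {b, d, f, i}
Tree: B1–B2, B1–B3, B2–B4, B2–B5, B5–B6, B2–B7
The largest bag has 4 vertices, giving width 3; this decomposition certifies tw(G) ≤ 3. For the lower bound, the 4 vertices {c, e, i, j} are pairwise adjacent, and any tree decomposition puts a clique entirely inside one bag — forcing width ≥ 3. The upper and lower bounds meet at 3, so that is the treewidth.

3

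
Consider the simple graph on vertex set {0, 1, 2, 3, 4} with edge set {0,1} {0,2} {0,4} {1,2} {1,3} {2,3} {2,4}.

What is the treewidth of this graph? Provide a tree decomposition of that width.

The largest bag has 3 vertices, giving width 2; this decomposition certifies tw(G) ≤ 2. On the other hand G contains the 3-clique {0, 1, 2}. A clique must lie in a single bag of any decomposition, so no decomposition can have width below 2. The upper and lower bounds meet at 2, so that is the treewidth.

Treewidth 2.
One such decomposition:
Bags: B1 = {0, 1, 2}  B2 = {0, 2, 4}  B3 = {1, 2, 3}
Tree: B1–B2, B1–B3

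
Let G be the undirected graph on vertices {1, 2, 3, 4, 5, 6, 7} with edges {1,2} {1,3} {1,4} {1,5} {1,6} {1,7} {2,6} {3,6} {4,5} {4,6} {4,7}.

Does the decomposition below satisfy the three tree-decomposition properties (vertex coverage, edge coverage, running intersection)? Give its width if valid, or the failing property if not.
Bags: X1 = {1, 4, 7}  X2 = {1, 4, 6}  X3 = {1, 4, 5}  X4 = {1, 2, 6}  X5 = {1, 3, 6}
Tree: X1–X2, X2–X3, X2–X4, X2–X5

Every vertex of G appears in some bag (union = {1, 2, 3, 4, 5, 6, 7}); every edge is covered by a bag; and for each vertex v the set of bags containing v is connected in the bag tree. The decomposition is therefore valid. The largest bag has 3 vertices, so the width is 2.

Yes; width 2.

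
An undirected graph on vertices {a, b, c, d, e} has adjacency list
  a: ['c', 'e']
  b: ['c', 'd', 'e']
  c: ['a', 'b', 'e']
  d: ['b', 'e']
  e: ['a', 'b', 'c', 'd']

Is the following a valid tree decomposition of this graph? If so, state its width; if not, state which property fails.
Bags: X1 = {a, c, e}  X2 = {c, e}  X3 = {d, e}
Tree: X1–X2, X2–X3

A tree decomposition must satisfy three properties: every vertex lies in some bag; for every edge, both endpoints lie together in some bag; and for every vertex, the bags containing it form a connected subtree. Here vertex b appears in no bag, so the decomposition is invalid.

No — vertex b appears in no bag.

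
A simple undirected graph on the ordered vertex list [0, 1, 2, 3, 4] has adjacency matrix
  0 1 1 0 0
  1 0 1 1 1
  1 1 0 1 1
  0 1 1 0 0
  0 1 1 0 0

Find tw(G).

2

A width-2 tree decomposition is:
Bags: B1 = {1, 2, 4}  B2 = {1, 2, 3}  B3 = {0, 1, 2}
Tree: B1–B2, B2–B3
Each bag holds 3 vertices, so the decomposition has width 2, which upper-bounds the treewidth. Conversely, {0, 1, 2} is a clique of size 3, and the vertices of any clique must share a bag in every tree decomposition; so some bag has ≥ 3 vertices and tw(G) ≥ 2. Therefore the treewidth is 2.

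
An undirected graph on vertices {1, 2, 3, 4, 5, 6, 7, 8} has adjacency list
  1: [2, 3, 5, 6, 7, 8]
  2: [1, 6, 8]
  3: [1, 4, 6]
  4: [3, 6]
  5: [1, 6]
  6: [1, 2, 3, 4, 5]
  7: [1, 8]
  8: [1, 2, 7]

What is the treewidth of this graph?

2

A width-2 tree decomposition is:
Bags: B1 = {1, 5, 6}  B2 = {1, 3, 6}  B3 = {1, 2, 6}  B4 = {1, 2, 8}  B5 = {3, 4, 6}  B6 = {1, 7, 8}
Tree: B1–B2, B1–B3, B3–B4, B2–B5, B4–B6
Every bag has size at most 3, so the width is 3 − 1 = 2 and tw(G) ≤ 2. For the lower bound, the 3 vertices {1, 2, 8} are pairwise adjacent, and any tree decomposition puts a clique entirely inside one bag — forcing width ≥ 2. Combining the bounds, tw(G) = 2.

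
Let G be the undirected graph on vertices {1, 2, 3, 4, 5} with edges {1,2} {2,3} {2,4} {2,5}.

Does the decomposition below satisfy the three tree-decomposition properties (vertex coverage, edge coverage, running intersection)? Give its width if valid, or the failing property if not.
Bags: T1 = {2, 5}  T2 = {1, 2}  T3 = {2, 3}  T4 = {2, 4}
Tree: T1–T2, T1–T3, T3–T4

Yes; width 1.

Vertex coverage: the bags together contain {1, 2, 3, 4, 5}, the full vertex set. Edge coverage: each edge of G has both endpoints in at least one bag. Running intersection: for every vertex, the bags containing it form a connected subtree. All three properties hold, so this is a valid tree decomposition of width max|bag| − 1 = 1, and hence tw(G) ≤ 1.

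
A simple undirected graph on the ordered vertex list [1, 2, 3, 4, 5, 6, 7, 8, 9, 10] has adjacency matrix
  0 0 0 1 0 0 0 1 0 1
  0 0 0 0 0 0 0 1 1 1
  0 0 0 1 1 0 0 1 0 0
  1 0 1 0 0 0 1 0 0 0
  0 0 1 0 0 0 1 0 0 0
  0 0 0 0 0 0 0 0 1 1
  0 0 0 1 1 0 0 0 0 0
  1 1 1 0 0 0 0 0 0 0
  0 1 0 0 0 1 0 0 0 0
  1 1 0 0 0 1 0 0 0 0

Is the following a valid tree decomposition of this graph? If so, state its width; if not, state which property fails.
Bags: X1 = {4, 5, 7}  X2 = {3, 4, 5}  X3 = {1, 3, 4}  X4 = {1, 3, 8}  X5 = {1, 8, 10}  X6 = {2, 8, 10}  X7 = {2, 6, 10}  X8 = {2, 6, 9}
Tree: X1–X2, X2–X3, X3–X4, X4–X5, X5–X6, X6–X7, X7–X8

Every vertex of G appears in some bag (union = {1, 2, 3, 4, 5, 6, 7, 8, 9, 10}); every edge is covered by a bag; and for each vertex v the set of bags containing v is connected in the bag tree. The decomposition is therefore valid. The largest bag has 3 vertices, so the width is 2.

Yes; width 2.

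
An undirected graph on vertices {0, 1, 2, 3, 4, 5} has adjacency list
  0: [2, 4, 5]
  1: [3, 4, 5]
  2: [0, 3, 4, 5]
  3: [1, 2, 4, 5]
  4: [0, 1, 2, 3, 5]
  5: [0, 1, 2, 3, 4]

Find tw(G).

3

A width-3 tree decomposition is:
Bags: B1 = {1, 3, 4, 5}  B2 = {2, 3, 4, 5}  B3 = {0, 2, 4, 5}
Tree: B1–B2, B2–B3
The largest bag has 4 vertices, giving width 3; this decomposition certifies tw(G) ≤ 3. On the other hand G contains the 4-clique {1, 3, 4, 5}. A clique must lie in a single bag of any decomposition, so no decomposition can have width below 3. Hence tw(G) = 3 exactly.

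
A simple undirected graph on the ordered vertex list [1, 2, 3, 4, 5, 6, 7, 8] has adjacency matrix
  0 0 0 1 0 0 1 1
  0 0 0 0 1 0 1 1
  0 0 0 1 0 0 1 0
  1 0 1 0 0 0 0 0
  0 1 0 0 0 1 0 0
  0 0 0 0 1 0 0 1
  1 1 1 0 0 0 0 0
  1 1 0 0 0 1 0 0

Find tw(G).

A width-2 tree decomposition is:
Bags: B1 = {2, 5, 6}  B2 = {2, 6, 8}  B3 = {2, 7, 8}  B4 = {1, 7, 8}  B5 = {1, 3, 7}  B6 = {1, 3, 4}
Tree: B1–B2, B2–B3, B3–B4, B4–B5, B5–B6
The largest bag has 3 vertices, giving width 2; this decomposition certifies tw(G) ≤ 2. The edges 5–6–8–2–5 form a cycle, so G is not a tree and its treewidth is at least 2. Therefore the treewidth is 2.

2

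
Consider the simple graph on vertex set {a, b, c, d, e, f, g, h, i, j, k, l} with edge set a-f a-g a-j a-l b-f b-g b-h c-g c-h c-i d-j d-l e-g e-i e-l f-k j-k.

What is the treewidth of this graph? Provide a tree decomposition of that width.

Treewidth 3.
One such decomposition:
Bags: B1 = {d, j, k, l}  B2 = {a, j, k, l}  B3 = {a, f, k, l}  B4 = {a, e, f, l}  B5 = {a, e, f, g}  B6 = {b, e, f, g}  B7 = {b, e, g, i}  B8 = {b, c, g, i}  B9 = {b, c, h, i}
Tree: B1–B2, B2–B3, B3–B4, B4–B5, B5–B6, B6–B7, B7–B8, B8–B9

Every bag has size at most 4, so the width is 4 − 1 = 3 and tw(G) ≤ 3. For the lower bound: the 4 vertex sets {d,j,k}, {l}, {a}, {b,e,f,g} are disjoint, each induces a connected subgraph, and every pair is joined by at least one edge of G. Contracting each set to a single vertex therefore yields K_{4} as a minor, and since treewidth is minor-monotone, tw(G) ≥ tw(K_{4}) = 3. Combining the bounds, tw(G) = 3.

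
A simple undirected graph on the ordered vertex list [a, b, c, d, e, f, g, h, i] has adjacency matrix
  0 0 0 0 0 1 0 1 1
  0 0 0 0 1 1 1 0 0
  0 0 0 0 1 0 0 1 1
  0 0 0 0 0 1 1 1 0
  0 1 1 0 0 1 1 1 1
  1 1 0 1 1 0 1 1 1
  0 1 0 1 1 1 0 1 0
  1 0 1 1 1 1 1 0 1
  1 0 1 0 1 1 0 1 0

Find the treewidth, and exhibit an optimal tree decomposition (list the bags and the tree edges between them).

Treewidth 3.
Bags: B1 = {e, f, g, h}  B2 = {b, e, f, g}  B3 = {e, f, h, i}  B4 = {a, f, h, i}  B5 = {c, e, h, i}  B6 = {d, f, g, h}
Tree: B1–B2, B1–B3, B3–B4, B3–B5, B1–B6

Every bag has size at most 4, so the width is 4 − 1 = 3 and tw(G) ≤ 3. Conversely, {c, e, h, i} is a clique of size 4, and the vertices of any clique must share a bag in every tree decomposition; so some bag has ≥ 4 vertices and tw(G) ≥ 3. Therefore the treewidth is 3.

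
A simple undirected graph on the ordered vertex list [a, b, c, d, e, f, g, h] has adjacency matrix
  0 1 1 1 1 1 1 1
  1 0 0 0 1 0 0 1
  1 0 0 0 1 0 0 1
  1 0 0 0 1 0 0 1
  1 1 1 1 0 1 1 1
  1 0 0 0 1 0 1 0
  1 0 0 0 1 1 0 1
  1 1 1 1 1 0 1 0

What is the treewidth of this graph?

A width-3 tree decomposition is:
Bags: B1 = {a, e, g, h}  B2 = {a, e, f, g}  B3 = {a, b, e, h}  B4 = {a, c, e, h}  B5 = {a, d, e, h}
Tree: B1–B2, B1–B3, B3–B4, B3–B5
Every bag has size at most 4, so the width is 4 − 1 = 3 and tw(G) ≤ 3. On the other hand G contains the 4-clique {a, d, e, h}. A clique must lie in a single bag of any decomposition, so no decomposition can have width below 3. Therefore the treewidth is 3.

3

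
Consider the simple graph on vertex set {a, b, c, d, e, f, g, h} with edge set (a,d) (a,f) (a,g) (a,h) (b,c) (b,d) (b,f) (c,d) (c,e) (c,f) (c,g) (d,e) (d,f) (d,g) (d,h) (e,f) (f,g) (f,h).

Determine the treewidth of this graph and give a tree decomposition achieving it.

Every bag has size at most 4, so the width is 4 − 1 = 3 and tw(G) ≤ 3. On the other hand G contains the 4-clique {a, d, f, h}. A clique must lie in a single bag of any decomposition, so no decomposition can have width below 3. Combining the bounds, tw(G) = 3.

Treewidth 3.
Bags: B1 = {a, d, f, g}  B2 = {c, d, f, g}  B3 = {a, d, f, h}  B4 = {b, c, d, f}  B5 = {c, d, e, f}
Tree: B1–B2, B1–B3, B2–B4, B4–B5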